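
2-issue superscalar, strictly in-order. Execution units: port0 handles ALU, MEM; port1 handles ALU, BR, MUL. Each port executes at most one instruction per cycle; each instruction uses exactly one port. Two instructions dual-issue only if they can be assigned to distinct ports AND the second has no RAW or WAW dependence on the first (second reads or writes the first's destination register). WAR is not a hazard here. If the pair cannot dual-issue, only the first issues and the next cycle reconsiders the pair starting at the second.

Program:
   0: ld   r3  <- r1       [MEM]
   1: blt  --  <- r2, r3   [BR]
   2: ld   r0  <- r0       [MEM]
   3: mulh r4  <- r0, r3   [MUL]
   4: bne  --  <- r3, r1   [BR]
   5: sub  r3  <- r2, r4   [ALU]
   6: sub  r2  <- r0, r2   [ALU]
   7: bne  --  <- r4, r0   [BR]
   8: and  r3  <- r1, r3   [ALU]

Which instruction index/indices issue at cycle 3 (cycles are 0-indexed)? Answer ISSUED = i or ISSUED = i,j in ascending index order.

#0 head=0: ld i0 RAW r3
#1 head=1: blt;ld i1&i2 2-wide
#2 head=3: mulh i3 no-port MUL/BR
#3 head=4: bne;sub i4&i5 2-wide
#4 head=6: sub;bne i6&i7 2-wide
#5 head=8: and i8 tail

ISSUED = 4,5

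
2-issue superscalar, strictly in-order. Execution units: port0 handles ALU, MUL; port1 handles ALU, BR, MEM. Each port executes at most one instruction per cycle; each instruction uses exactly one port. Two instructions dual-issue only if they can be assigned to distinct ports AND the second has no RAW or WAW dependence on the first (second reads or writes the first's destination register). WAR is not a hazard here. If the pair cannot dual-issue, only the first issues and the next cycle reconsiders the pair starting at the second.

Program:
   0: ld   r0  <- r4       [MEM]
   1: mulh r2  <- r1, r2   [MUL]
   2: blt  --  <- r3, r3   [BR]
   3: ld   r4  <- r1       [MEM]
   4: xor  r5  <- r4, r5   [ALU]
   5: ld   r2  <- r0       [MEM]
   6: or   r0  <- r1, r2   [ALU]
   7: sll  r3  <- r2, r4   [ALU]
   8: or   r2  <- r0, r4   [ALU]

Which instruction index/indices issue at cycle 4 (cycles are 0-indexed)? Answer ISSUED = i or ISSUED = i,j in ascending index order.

0. ld+mulh @i0,i1  | pair
1. blt @i2  | no-port BR/MEM
2. ld @i3  | RAW r4
3. xor+ld @i4,i5  | pair
4. or+sll @i6,i7  | pair
5. or @i8  | tail

ISSUED = 6,7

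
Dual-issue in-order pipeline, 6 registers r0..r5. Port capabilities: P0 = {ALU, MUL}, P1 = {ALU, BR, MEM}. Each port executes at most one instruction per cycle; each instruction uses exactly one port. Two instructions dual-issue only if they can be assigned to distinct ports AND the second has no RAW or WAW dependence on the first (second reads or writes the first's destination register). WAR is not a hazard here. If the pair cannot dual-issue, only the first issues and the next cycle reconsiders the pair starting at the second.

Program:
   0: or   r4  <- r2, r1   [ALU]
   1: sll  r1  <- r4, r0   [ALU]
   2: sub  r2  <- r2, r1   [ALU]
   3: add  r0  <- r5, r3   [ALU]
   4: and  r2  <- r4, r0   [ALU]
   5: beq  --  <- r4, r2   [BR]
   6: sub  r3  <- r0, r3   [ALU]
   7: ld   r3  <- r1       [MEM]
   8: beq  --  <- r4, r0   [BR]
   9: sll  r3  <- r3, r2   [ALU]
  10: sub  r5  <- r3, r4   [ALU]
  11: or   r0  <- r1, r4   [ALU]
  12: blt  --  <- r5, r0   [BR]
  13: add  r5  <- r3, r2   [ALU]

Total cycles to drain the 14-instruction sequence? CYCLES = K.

t=0 i0:or ; RAW r4
t=1 i1:sll ; RAW r1
t=2 i2,i3:sub;add ; dual
t=3 i4:and ; RAW r2
t=4 i5,i6:beq;sub ; dual
t=5 i7:ld ; no-port MEM/BR
t=6 i8,i9:beq;sll ; dual
t=7 i10,i11:sub;or ; dual
t=8 i12,i13:blt;add ; dual

CYCLES = 9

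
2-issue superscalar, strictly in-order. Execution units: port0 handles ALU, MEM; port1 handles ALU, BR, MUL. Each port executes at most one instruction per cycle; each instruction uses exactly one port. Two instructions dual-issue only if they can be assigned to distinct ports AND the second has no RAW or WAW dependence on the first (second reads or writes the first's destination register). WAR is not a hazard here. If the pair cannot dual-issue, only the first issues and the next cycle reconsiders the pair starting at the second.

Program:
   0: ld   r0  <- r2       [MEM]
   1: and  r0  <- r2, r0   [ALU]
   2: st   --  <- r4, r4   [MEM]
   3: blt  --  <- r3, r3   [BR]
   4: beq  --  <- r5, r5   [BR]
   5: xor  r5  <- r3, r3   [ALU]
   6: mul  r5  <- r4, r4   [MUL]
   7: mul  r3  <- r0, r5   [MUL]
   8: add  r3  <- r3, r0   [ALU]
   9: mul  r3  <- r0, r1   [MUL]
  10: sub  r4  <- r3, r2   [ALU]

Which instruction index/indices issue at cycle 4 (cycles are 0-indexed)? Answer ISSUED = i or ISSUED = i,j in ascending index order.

  cy0 -> i0 (ld.MEM) RAW+WAW r0
  cy1 -> i1&i2 (and.ALU st.MEM) pair
  cy2 -> i3 (blt.BR) no-port BR/BR
  cy3 -> i4&i5 (beq.BR xor.ALU) pair
  cy4 -> i6 (mul.MUL) no-port MUL/MUL
  cy5 -> i7 (mul.MUL) RAW+WAW r3
  cy6 -> i8 (add.ALU) WAW r3
  cy7 -> i9 (mul.MUL) RAW r3
  cy8 -> i10 (sub.ALU) tail

ISSUED = 6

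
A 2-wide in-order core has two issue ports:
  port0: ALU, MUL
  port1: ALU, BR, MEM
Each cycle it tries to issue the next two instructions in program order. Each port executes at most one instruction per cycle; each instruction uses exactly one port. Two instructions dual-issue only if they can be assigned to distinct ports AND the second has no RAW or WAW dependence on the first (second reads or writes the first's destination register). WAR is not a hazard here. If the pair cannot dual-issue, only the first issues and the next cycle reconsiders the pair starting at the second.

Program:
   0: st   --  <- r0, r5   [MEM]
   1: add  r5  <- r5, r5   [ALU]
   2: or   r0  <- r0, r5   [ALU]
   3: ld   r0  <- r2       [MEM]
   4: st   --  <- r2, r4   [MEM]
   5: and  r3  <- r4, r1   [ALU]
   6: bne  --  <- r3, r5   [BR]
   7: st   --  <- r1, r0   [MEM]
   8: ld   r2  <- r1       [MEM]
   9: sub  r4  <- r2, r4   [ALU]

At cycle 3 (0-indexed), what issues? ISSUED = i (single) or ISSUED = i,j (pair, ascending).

t=0 i0+i1:st add ; 2-wide
t=1 i2:or ; WAW r0
t=2 i3:ld ; no-port MEM/MEM
t=3 i4+i5:st and ; 2-wide
t=4 i6:bne ; no-port BR/MEM
t=5 i7:st ; no-port MEM/MEM
t=6 i8:ld ; RAW r2
t=7 i9:sub ; tail

ISSUED = 4,5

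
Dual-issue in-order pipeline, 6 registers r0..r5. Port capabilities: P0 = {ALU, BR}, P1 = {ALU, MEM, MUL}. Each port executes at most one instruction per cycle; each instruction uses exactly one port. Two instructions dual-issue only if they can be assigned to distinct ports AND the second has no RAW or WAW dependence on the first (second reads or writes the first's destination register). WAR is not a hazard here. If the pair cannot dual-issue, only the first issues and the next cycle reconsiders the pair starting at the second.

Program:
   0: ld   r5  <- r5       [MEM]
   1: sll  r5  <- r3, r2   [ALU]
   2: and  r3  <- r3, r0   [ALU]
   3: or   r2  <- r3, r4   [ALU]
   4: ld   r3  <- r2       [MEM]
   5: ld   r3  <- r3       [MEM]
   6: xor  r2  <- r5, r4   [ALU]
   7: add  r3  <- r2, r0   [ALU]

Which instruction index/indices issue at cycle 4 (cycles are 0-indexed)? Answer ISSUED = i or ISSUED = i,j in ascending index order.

  cy0 -> i0 (ld.MEM) WAW r5
  cy1 -> i1+i2 (sll.ALU/and.ALU) 2-wide
  cy2 -> i3 (or.ALU) RAW r2
  cy3 -> i4 (ld.MEM) no-port MEM/MEM
  cy4 -> i5+i6 (ld.MEM/xor.ALU) 2-wide
  cy5 -> i7 (add.ALU) tail

ISSUED = 5,6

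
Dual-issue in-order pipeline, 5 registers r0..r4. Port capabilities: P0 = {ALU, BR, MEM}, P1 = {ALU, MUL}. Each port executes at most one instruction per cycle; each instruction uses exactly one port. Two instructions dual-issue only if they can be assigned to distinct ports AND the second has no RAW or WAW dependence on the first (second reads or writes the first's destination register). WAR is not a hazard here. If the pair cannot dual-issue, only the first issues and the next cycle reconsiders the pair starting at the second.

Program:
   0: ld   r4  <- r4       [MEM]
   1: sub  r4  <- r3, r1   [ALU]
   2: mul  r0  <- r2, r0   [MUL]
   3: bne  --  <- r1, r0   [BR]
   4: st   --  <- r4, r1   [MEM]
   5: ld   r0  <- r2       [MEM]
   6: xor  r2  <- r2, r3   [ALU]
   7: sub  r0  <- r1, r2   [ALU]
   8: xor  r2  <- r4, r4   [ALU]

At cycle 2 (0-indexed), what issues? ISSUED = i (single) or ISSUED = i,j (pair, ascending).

ISSUED = 3

c0: i0 ld  WAW r4
c1: i1,i2 sub+mul  2-wide
c2: i3 bne  no-port BR/MEM
c3: i4 st  no-port MEM/MEM
c4: i5,i6 ld+xor  2-wide
c5: i7,i8 sub+xor  2-wide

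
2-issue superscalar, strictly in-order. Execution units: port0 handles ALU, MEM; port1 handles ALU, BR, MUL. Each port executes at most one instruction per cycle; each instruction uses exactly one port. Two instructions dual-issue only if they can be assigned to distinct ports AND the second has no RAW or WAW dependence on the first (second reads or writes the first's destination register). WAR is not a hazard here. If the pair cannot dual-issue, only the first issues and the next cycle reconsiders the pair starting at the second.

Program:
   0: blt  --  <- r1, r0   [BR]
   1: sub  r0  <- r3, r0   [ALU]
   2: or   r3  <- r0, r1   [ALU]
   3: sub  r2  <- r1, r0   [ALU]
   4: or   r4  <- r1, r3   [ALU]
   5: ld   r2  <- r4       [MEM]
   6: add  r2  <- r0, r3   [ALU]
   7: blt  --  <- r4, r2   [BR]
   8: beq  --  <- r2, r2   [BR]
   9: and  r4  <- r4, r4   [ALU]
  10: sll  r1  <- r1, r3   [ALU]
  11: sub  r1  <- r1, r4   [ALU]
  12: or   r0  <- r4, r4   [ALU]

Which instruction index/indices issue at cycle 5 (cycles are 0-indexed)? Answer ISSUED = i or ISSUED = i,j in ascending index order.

ISSUED = 7

c0: i0&i1 blt/sub  pair
c1: i2&i3 or/sub  pair
c2: i4 or  RAW r4
c3: i5 ld  WAW r2
c4: i6 add  RAW r2
c5: i7 blt  no-port BR/BR
c6: i8&i9 beq/and  pair
c7: i10 sll  RAW+WAW r1
c8: i11&i12 sub/or  pair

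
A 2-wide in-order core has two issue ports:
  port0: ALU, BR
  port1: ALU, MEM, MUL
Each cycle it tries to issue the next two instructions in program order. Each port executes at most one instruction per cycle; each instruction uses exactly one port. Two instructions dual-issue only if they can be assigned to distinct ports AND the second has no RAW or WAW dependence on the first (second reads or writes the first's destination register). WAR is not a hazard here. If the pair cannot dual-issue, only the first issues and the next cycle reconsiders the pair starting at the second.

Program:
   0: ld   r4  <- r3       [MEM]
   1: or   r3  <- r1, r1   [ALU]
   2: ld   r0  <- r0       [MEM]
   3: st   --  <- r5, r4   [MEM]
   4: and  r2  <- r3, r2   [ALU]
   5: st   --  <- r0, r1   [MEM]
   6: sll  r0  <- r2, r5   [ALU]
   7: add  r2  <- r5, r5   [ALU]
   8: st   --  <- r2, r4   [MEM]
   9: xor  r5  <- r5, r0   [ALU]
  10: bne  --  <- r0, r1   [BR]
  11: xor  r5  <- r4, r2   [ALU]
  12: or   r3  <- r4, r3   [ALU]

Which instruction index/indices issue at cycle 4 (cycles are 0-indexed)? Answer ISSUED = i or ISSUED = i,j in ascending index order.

ISSUED = 7

#0 head=0: ld.MEM;or.ALU i0&i1 2-wide
#1 head=2: ld.MEM i2 no-port MEM/MEM
#2 head=3: st.MEM;and.ALU i3&i4 2-wide
#3 head=5: st.MEM;sll.ALU i5&i6 2-wide
#4 head=7: add.ALU i7 RAW r2
#5 head=8: st.MEM;xor.ALU i8&i9 2-wide
#6 head=10: bne.BR;xor.ALU i10&i11 2-wide
#7 head=12: or.ALU i12 tail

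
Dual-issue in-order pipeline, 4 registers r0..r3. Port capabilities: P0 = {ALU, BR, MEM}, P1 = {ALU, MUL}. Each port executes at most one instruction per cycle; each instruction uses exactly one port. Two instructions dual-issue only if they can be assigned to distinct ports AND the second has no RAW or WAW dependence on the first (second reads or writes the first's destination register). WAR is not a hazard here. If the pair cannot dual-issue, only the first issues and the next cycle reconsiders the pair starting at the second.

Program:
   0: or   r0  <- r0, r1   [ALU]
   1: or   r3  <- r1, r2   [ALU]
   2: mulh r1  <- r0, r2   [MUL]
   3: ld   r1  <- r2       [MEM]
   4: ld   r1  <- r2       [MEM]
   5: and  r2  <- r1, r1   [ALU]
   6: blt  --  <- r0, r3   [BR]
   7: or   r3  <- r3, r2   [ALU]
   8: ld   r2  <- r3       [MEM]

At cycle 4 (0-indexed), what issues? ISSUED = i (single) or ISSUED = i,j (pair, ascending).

#0 head=0: or+or i0,i1 dual
#1 head=2: mulh i2 WAW r1
#2 head=3: ld i3 no-port MEM/MEM
#3 head=4: ld i4 RAW r1
#4 head=5: and+blt i5,i6 dual
#5 head=7: or i7 RAW r3
#6 head=8: ld i8 tail

ISSUED = 5,6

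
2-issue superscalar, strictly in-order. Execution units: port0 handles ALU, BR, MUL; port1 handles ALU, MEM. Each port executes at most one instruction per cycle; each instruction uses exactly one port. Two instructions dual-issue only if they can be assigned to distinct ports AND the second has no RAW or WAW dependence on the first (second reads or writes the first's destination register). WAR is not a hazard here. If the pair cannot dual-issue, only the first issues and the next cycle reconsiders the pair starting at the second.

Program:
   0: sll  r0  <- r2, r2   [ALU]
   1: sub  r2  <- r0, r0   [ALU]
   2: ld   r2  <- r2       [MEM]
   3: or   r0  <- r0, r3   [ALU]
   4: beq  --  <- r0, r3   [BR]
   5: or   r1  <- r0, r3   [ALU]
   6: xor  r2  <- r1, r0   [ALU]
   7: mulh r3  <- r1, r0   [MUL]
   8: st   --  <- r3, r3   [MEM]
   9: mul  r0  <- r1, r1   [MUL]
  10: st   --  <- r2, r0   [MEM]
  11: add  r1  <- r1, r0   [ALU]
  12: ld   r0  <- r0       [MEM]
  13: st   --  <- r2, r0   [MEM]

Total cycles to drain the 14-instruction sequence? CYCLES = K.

[0] i0  sll  -- RAW r0
[1] i1  sub  -- RAW+WAW r2
[2] i2+i3  ld or  -- 2-wide
[3] i4+i5  beq or  -- 2-wide
[4] i6+i7  xor mulh  -- 2-wide
[5] i8+i9  st mul  -- 2-wide
[6] i10+i11  st add  -- 2-wide
[7] i12  ld  -- no-port MEM/MEM
[8] i13  st  -- tail

CYCLES = 9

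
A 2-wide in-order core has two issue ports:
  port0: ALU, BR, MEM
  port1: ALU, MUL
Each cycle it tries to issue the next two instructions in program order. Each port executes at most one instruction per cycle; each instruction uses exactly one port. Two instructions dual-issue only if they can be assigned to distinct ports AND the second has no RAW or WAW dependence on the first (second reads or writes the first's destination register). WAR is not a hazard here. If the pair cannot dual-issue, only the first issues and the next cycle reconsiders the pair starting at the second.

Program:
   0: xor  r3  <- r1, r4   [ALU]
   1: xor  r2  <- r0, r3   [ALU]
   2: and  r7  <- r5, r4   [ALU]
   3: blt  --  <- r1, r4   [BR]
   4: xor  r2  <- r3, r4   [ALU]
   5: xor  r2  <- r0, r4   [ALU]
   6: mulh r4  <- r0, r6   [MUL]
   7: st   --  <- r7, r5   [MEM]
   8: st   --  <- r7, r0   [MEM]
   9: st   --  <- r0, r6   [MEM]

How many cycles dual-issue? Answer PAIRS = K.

PAIRS = 3

[0] i0  xor.ALU  -- RAW r3
[1] i1&i2  xor.ALU and.ALU  -- 2-wide
[2] i3&i4  blt.BR xor.ALU  -- 2-wide
[3] i5&i6  xor.ALU mulh.MUL  -- 2-wide
[4] i7  st.MEM  -- no-port MEM/MEM
[5] i8  st.MEM  -- no-port MEM/MEM
[6] i9  st.MEM  -- tail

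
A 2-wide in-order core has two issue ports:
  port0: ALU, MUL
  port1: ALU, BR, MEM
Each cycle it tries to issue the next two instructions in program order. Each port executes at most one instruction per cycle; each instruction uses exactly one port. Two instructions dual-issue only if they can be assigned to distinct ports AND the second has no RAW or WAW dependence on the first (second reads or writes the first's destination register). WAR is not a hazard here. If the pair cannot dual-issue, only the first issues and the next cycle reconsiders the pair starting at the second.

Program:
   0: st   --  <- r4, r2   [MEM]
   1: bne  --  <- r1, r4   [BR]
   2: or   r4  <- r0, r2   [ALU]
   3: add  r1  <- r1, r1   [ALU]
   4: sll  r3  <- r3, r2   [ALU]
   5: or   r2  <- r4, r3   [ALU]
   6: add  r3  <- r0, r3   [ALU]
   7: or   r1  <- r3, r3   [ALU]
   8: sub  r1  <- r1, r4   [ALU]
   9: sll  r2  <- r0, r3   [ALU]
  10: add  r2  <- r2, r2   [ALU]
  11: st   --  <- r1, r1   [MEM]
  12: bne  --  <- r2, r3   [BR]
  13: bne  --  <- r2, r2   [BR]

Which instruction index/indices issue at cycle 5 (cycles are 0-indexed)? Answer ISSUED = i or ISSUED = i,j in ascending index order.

ISSUED = 8,9

[0] i0  st  -- no-port MEM/BR
[1] i1/i2  bne or  -- 2-wide
[2] i3/i4  add sll  -- 2-wide
[3] i5/i6  or add  -- 2-wide
[4] i7  or  -- RAW+WAW r1
[5] i8/i9  sub sll  -- 2-wide
[6] i10/i11  add st  -- 2-wide
[7] i12  bne  -- no-port BR/BR
[8] i13  bne  -- tail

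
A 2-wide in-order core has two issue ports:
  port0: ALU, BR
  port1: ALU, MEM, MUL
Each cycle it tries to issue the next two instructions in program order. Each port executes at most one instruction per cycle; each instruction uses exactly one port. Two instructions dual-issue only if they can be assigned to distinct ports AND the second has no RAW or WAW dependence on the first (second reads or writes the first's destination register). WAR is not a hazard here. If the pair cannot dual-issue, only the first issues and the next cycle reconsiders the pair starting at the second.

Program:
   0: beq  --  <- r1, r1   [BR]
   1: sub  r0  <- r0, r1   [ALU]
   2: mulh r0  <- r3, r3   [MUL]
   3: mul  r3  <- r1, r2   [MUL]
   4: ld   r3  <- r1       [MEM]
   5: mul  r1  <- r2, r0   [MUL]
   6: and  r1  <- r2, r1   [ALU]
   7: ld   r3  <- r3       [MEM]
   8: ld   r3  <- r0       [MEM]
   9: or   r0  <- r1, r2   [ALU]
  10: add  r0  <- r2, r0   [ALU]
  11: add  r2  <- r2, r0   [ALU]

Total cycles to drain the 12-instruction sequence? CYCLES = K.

#0 head=0: beq.BR/sub.ALU i0,i1 dual
#1 head=2: mulh.MUL i2 no-port MUL/MUL
#2 head=3: mul.MUL i3 no-port MUL/MEM
#3 head=4: ld.MEM i4 no-port MEM/MUL
#4 head=5: mul.MUL i5 RAW+WAW r1
#5 head=6: and.ALU/ld.MEM i6,i7 dual
#6 head=8: ld.MEM/or.ALU i8,i9 dual
#7 head=10: add.ALU i10 RAW r0
#8 head=11: add.ALU i11 tail

CYCLES = 9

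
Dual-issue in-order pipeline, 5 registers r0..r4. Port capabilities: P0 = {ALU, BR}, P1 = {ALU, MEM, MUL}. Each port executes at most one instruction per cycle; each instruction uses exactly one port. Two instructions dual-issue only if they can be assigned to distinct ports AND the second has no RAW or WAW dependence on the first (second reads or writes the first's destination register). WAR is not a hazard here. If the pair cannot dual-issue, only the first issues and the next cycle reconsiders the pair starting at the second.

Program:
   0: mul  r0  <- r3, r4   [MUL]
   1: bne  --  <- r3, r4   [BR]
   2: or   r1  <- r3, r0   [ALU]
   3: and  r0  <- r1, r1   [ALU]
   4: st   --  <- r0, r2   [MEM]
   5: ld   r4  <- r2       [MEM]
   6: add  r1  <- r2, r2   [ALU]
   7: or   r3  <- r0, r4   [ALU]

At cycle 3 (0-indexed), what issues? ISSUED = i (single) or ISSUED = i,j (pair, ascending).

[0] i0&i1  mul bne  -- pair
[1] i2  or  -- RAW r1
[2] i3  and  -- RAW r0
[3] i4  st  -- no-port MEM/MEM
[4] i5&i6  ld add  -- pair
[5] i7  or  -- tail

ISSUED = 4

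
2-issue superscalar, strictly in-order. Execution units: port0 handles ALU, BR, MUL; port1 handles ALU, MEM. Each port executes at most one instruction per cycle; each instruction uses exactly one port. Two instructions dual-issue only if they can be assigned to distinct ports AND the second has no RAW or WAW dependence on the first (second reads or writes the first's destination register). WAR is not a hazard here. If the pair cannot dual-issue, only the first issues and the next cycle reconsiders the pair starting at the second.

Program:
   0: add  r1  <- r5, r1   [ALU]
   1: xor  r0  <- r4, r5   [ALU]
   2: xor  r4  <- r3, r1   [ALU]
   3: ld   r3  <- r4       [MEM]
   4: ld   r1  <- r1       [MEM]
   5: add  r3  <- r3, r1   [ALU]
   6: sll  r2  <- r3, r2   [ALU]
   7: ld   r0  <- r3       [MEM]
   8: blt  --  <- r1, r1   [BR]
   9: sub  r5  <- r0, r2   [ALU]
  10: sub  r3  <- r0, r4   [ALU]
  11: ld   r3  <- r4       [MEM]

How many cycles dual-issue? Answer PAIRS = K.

[0] i0,i1  add xor  -- dual
[1] i2  xor  -- RAW r4
[2] i3  ld  -- no-port MEM/MEM
[3] i4  ld  -- RAW r1
[4] i5  add  -- RAW r3
[5] i6,i7  sll ld  -- dual
[6] i8,i9  blt sub  -- dual
[7] i10  sub  -- WAW r3
[8] i11  ld  -- tail

PAIRS = 3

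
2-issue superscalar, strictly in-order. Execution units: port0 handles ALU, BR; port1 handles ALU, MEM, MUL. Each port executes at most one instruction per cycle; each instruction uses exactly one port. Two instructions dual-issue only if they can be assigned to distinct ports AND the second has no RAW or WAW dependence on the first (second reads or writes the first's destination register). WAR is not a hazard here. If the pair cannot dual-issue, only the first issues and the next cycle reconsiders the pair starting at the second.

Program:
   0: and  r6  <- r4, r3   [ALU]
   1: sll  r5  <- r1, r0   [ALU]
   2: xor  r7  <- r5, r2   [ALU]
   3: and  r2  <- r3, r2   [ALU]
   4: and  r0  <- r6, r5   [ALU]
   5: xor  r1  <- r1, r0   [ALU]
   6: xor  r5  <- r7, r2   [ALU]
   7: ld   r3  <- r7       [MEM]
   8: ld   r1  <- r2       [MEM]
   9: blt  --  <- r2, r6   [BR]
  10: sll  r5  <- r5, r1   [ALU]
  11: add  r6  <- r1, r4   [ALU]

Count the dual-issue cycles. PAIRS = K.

[0] i0/i1  and/sll  -- 2-wide
[1] i2/i3  xor/and  -- 2-wide
[2] i4  and  -- RAW r0
[3] i5/i6  xor/xor  -- 2-wide
[4] i7  ld  -- no-port MEM/MEM
[5] i8/i9  ld/blt  -- 2-wide
[6] i10/i11  sll/add  -- 2-wide

PAIRS = 5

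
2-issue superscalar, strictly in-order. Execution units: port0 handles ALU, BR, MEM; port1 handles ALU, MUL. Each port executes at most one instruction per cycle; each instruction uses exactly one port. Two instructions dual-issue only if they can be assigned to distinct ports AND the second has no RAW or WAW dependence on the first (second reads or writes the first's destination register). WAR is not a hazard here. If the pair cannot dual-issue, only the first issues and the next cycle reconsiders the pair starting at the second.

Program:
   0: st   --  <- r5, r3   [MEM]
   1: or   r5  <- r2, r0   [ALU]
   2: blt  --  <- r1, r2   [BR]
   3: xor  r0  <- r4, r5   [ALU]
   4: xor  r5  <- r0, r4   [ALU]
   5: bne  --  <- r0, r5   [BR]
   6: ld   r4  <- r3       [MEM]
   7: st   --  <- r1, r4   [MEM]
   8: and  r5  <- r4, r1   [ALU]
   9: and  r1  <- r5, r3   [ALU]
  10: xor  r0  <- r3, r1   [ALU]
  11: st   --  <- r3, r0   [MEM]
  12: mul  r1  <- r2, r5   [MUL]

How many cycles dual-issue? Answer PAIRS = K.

  cy0 -> i0+i1 (st;or) pair
  cy1 -> i2+i3 (blt;xor) pair
  cy2 -> i4 (xor) RAW r5
  cy3 -> i5 (bne) no-port BR/MEM
  cy4 -> i6 (ld) no-port MEM/MEM
  cy5 -> i7+i8 (st;and) pair
  cy6 -> i9 (and) RAW r1
  cy7 -> i10 (xor) RAW r0
  cy8 -> i11+i12 (st;mul) pair

PAIRS = 4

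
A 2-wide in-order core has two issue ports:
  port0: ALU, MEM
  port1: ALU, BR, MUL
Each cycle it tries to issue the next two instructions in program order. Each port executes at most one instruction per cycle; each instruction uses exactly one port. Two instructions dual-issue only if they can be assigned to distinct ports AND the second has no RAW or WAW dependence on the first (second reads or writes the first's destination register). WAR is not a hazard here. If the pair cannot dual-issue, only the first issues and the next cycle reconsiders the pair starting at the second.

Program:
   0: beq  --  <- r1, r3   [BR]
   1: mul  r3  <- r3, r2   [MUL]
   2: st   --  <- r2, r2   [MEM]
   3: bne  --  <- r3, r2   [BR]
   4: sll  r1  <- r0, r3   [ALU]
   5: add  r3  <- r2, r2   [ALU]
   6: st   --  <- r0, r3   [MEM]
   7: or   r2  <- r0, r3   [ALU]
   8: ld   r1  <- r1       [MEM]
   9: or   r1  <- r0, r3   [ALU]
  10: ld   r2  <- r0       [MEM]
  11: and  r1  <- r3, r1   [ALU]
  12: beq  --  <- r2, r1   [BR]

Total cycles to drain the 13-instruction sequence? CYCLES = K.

CYCLES = 9

0. beq @i0  | no-port BR/MUL
1. mul st @i1/i2  | 2-wide
2. bne sll @i3/i4  | 2-wide
3. add @i5  | RAW r3
4. st or @i6/i7  | 2-wide
5. ld @i8  | WAW r1
6. or ld @i9/i10  | 2-wide
7. and @i11  | RAW r1
8. beq @i12  | tail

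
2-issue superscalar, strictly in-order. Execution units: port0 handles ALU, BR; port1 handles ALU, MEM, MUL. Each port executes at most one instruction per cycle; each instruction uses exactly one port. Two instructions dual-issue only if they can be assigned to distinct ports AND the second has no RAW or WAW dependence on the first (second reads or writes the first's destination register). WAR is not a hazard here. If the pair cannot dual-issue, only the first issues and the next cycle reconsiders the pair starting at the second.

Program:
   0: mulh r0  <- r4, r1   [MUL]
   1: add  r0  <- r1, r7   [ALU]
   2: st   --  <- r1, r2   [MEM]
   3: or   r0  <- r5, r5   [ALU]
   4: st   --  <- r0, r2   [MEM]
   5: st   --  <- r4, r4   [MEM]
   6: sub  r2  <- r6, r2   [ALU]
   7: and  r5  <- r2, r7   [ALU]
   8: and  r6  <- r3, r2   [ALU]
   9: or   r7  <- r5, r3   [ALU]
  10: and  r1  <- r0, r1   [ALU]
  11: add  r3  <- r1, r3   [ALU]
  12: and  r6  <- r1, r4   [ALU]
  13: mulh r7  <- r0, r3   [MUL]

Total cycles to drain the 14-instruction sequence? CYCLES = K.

CYCLES = 9

c0: i0 mulh.MUL  WAW r0
c1: i1,i2 add.ALU+st.MEM  pair
c2: i3 or.ALU  RAW r0
c3: i4 st.MEM  no-port MEM/MEM
c4: i5,i6 st.MEM+sub.ALU  pair
c5: i7,i8 and.ALU+and.ALU  pair
c6: i9,i10 or.ALU+and.ALU  pair
c7: i11,i12 add.ALU+and.ALU  pair
c8: i13 mulh.MUL  tail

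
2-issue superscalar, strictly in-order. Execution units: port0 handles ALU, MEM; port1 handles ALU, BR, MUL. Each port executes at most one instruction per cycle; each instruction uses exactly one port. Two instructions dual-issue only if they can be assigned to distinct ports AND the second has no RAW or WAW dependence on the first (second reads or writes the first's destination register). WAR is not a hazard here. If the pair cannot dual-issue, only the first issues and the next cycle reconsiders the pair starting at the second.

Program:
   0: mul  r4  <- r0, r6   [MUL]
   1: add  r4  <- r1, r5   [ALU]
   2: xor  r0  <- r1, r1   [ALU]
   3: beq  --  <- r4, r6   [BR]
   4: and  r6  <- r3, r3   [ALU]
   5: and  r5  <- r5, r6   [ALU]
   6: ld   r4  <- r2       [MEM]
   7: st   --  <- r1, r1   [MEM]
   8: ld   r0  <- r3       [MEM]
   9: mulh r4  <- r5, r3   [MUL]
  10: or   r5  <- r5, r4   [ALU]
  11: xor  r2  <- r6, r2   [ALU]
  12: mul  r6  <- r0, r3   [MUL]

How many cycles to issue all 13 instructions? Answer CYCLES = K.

CYCLES = 8

0. mul.MUL @i0  | WAW r4
1. add.ALU/xor.ALU @i1,i2  | 2-wide
2. beq.BR/and.ALU @i3,i4  | 2-wide
3. and.ALU/ld.MEM @i5,i6  | 2-wide
4. st.MEM @i7  | no-port MEM/MEM
5. ld.MEM/mulh.MUL @i8,i9  | 2-wide
6. or.ALU/xor.ALU @i10,i11  | 2-wide
7. mul.MUL @i12  | tail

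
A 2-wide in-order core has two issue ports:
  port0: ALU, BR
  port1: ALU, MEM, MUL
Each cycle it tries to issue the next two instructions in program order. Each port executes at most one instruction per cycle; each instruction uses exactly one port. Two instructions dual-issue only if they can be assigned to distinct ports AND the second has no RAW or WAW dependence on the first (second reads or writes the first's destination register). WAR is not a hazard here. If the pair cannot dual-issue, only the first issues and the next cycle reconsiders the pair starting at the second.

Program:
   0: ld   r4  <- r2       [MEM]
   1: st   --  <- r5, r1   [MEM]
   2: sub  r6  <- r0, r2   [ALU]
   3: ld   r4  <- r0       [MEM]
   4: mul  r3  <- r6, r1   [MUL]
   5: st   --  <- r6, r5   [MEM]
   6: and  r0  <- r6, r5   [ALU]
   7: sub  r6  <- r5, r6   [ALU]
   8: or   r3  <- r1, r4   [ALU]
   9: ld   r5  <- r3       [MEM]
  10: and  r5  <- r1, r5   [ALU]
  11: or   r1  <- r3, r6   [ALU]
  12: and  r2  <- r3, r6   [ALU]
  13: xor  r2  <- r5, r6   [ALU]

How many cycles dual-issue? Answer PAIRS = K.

PAIRS = 4

#0 head=0: ld i0 no-port MEM/MEM
#1 head=1: st;sub i1/i2 2-wide
#2 head=3: ld i3 no-port MEM/MUL
#3 head=4: mul i4 no-port MUL/MEM
#4 head=5: st;and i5/i6 2-wide
#5 head=7: sub;or i7/i8 2-wide
#6 head=9: ld i9 RAW+WAW r5
#7 head=10: and;or i10/i11 2-wide
#8 head=12: and i12 WAW r2
#9 head=13: xor i13 tail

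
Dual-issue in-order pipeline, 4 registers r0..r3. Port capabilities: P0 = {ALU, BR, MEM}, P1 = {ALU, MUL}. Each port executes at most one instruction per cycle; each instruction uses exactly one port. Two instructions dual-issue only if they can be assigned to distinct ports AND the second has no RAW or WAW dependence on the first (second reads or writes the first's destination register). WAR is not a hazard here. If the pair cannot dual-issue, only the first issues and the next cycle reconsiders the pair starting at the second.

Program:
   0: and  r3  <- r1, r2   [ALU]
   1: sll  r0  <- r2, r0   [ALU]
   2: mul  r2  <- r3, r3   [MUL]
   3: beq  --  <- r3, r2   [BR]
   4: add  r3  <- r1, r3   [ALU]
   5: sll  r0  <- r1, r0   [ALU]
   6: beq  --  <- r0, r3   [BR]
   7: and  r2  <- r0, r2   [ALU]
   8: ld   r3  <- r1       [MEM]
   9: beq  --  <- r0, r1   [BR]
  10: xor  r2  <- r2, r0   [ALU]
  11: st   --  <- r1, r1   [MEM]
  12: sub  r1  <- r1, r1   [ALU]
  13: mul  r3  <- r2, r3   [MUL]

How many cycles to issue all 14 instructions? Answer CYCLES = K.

0. and.ALU;sll.ALU @i0,i1  | 2-wide
1. mul.MUL @i2  | RAW r2
2. beq.BR;add.ALU @i3,i4  | 2-wide
3. sll.ALU @i5  | RAW r0
4. beq.BR;and.ALU @i6,i7  | 2-wide
5. ld.MEM @i8  | no-port MEM/BR
6. beq.BR;xor.ALU @i9,i10  | 2-wide
7. st.MEM;sub.ALU @i11,i12  | 2-wide
8. mul.MUL @i13  | tail

CYCLES = 9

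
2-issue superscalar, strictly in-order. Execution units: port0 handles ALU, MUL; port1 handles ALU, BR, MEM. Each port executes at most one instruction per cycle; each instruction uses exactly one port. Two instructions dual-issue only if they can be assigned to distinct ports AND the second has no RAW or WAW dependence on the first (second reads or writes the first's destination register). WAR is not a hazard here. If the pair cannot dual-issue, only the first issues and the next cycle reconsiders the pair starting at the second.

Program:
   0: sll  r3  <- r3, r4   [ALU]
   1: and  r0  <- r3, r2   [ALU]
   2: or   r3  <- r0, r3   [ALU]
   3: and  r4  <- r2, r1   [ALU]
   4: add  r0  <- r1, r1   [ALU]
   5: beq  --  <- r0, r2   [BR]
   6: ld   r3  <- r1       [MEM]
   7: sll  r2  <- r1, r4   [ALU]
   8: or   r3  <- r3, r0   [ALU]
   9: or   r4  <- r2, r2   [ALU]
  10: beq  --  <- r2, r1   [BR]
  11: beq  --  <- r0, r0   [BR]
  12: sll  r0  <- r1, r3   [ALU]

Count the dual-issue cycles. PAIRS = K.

PAIRS = 4

0. sll @i0  | RAW r3
1. and @i1  | RAW r0
2. or;and @i2&i3  | dual
3. add @i4  | RAW r0
4. beq @i5  | no-port BR/MEM
5. ld;sll @i6&i7  | dual
6. or;or @i8&i9  | dual
7. beq @i10  | no-port BR/BR
8. beq;sll @i11&i12  | dual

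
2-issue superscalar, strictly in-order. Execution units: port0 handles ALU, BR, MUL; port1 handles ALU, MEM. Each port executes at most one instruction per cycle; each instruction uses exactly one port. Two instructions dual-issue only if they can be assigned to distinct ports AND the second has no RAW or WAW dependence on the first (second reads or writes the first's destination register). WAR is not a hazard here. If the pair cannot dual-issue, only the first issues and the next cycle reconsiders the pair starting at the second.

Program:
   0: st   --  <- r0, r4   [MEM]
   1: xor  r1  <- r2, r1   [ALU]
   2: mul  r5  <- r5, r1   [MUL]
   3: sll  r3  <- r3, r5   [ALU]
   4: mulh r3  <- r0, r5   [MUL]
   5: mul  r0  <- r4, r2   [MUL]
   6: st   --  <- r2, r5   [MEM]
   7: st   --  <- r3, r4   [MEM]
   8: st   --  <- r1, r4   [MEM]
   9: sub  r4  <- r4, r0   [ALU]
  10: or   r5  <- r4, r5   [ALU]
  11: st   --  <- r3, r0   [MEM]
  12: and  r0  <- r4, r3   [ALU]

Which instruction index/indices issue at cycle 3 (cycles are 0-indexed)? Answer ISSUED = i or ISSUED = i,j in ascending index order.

0. st/xor @i0+i1  | pair
1. mul @i2  | RAW r5
2. sll @i3  | WAW r3
3. mulh @i4  | no-port MUL/MUL
4. mul/st @i5+i6  | pair
5. st @i7  | no-port MEM/MEM
6. st/sub @i8+i9  | pair
7. or/st @i10+i11  | pair
8. and @i12  | tail

ISSUED = 4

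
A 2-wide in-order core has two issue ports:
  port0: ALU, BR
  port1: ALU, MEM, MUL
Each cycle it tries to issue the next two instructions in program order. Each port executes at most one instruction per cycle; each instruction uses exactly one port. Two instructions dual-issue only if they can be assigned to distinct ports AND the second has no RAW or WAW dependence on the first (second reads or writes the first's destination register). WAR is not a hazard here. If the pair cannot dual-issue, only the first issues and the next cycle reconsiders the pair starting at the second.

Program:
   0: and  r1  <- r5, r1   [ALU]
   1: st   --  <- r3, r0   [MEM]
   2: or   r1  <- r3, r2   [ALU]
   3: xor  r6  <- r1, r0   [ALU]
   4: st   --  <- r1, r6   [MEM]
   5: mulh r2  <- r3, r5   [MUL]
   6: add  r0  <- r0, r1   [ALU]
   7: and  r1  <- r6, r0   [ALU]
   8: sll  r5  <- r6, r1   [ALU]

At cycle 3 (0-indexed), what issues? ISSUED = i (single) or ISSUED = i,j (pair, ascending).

ISSUED = 4

[0] i0&i1  and st  -- dual
[1] i2  or  -- RAW r1
[2] i3  xor  -- RAW r6
[3] i4  st  -- no-port MEM/MUL
[4] i5&i6  mulh add  -- dual
[5] i7  and  -- RAW r1
[6] i8  sll  -- tail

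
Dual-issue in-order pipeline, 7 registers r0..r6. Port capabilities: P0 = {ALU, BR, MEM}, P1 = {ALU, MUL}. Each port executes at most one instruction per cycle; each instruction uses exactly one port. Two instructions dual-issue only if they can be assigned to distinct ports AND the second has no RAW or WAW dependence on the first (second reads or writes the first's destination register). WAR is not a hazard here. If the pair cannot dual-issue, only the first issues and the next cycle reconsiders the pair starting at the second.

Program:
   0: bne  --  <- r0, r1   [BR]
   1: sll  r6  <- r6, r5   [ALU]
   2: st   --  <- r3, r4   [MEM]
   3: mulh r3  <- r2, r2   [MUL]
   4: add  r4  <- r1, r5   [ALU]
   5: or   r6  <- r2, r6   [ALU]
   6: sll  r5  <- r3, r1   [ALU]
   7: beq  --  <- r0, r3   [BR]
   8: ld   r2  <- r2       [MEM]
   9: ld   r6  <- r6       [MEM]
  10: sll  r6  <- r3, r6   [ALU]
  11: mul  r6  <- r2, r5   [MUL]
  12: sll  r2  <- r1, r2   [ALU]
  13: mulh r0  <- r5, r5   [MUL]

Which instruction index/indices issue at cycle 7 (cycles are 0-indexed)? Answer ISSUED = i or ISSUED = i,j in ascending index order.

#0 head=0: bne/sll i0+i1 pair
#1 head=2: st/mulh i2+i3 pair
#2 head=4: add/or i4+i5 pair
#3 head=6: sll/beq i6+i7 pair
#4 head=8: ld i8 no-port MEM/MEM
#5 head=9: ld i9 RAW+WAW r6
#6 head=10: sll i10 WAW r6
#7 head=11: mul/sll i11+i12 pair
#8 head=13: mulh i13 tail

ISSUED = 11,12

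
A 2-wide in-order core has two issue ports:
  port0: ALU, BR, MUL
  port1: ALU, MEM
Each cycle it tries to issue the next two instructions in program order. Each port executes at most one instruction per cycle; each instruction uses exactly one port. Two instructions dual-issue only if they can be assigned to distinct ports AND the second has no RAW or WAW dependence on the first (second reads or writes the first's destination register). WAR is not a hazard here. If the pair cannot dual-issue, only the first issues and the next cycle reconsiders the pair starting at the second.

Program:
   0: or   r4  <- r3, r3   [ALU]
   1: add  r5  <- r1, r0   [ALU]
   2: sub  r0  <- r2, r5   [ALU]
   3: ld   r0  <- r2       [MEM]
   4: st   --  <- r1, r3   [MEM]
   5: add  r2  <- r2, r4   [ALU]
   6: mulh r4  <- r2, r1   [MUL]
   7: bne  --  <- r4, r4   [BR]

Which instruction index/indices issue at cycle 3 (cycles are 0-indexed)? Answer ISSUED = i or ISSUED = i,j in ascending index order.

t=0 i0,i1:or add ; pair
t=1 i2:sub ; WAW r0
t=2 i3:ld ; no-port MEM/MEM
t=3 i4,i5:st add ; pair
t=4 i6:mulh ; no-port MUL/BR
t=5 i7:bne ; tail

ISSUED = 4,5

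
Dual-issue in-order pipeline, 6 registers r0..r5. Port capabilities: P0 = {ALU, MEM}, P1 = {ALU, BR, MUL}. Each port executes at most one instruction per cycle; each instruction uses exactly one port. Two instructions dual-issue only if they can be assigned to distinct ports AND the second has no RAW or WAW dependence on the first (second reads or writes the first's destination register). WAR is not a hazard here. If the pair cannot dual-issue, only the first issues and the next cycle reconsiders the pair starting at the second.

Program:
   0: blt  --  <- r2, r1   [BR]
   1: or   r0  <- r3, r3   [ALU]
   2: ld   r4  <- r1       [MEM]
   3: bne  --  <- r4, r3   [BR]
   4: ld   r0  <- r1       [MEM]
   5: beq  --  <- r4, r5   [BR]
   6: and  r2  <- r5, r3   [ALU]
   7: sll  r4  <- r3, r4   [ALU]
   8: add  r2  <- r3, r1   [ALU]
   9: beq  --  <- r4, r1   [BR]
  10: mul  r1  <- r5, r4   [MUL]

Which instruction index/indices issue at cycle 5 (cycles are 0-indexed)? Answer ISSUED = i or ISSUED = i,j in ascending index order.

ISSUED = 9

c0: i0+i1 blt.BR;or.ALU  dual
c1: i2 ld.MEM  RAW r4
c2: i3+i4 bne.BR;ld.MEM  dual
c3: i5+i6 beq.BR;and.ALU  dual
c4: i7+i8 sll.ALU;add.ALU  dual
c5: i9 beq.BR  no-port BR/MUL
c6: i10 mul.MUL  tail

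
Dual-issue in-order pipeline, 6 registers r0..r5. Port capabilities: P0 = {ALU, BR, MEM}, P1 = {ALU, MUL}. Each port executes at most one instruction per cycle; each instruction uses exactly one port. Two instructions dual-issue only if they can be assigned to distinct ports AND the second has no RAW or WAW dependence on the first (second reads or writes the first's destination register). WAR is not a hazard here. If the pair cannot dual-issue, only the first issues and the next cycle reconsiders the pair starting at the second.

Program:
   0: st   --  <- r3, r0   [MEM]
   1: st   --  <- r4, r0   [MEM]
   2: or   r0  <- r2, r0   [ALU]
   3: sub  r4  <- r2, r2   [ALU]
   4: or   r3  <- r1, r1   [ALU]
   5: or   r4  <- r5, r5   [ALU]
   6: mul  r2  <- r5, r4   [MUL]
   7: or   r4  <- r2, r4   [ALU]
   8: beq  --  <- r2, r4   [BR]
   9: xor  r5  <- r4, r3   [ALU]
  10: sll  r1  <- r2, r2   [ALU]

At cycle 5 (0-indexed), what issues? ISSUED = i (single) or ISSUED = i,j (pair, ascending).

[0] i0  st.MEM  -- no-port MEM/MEM
[1] i1/i2  st.MEM or.ALU  -- dual
[2] i3/i4  sub.ALU or.ALU  -- dual
[3] i5  or.ALU  -- RAW r4
[4] i6  mul.MUL  -- RAW r2
[5] i7  or.ALU  -- RAW r4
[6] i8/i9  beq.BR xor.ALU  -- dual
[7] i10  sll.ALU  -- tail

ISSUED = 7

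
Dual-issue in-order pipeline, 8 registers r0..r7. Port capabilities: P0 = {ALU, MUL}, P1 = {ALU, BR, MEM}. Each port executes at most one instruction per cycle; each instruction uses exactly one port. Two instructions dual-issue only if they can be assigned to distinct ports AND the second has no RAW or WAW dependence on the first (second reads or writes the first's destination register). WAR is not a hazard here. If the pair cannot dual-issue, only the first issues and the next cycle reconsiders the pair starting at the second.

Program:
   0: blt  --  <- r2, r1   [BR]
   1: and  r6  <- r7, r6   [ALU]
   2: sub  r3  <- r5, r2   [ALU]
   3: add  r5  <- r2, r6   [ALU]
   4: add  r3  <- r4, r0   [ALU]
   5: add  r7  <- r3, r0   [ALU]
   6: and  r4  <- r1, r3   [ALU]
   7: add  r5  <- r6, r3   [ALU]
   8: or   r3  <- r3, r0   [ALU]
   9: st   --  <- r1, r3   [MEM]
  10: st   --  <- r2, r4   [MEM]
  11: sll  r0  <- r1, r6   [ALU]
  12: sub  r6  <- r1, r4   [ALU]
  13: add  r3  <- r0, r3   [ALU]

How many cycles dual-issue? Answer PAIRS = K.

c0: i0,i1 blt.BR;and.ALU  pair
c1: i2,i3 sub.ALU;add.ALU  pair
c2: i4 add.ALU  RAW r3
c3: i5,i6 add.ALU;and.ALU  pair
c4: i7,i8 add.ALU;or.ALU  pair
c5: i9 st.MEM  no-port MEM/MEM
c6: i10,i11 st.MEM;sll.ALU  pair
c7: i12,i13 sub.ALU;add.ALU  pair

PAIRS = 6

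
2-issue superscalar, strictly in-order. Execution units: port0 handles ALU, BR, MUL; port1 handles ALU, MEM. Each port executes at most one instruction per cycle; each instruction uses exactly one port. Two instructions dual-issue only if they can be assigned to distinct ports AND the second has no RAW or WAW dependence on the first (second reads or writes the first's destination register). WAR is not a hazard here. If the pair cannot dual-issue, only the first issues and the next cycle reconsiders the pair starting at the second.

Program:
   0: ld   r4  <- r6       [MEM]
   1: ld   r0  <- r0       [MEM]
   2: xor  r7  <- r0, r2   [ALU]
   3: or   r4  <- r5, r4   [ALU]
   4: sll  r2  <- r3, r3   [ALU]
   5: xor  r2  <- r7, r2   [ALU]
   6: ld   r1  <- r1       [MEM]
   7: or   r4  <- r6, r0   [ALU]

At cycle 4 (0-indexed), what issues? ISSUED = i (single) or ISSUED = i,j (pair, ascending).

ISSUED = 5,6

c0: i0 ld  no-port MEM/MEM
c1: i1 ld  RAW r0
c2: i2/i3 xor/or  2-wide
c3: i4 sll  RAW+WAW r2
c4: i5/i6 xor/ld  2-wide
c5: i7 or  tail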